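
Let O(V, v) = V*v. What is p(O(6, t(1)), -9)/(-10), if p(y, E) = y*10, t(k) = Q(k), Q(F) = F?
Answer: -6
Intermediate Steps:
t(k) = k
p(y, E) = 10*y
p(O(6, t(1)), -9)/(-10) = (10*(6*1))/(-10) = (10*6)*(-1/10) = 60*(-1/10) = -6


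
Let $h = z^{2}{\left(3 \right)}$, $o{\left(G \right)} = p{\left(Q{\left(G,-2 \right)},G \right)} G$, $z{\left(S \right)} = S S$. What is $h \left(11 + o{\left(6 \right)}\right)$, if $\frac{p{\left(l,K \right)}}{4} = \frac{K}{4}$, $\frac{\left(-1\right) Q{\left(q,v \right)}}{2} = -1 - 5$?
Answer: $3807$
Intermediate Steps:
$z{\left(S \right)} = S^{2}$
$Q{\left(q,v \right)} = 12$ ($Q{\left(q,v \right)} = - 2 \left(-1 - 5\right) = \left(-2\right) \left(-6\right) = 12$)
$p{\left(l,K \right)} = K$ ($p{\left(l,K \right)} = 4 \frac{K}{4} = K$)
$o{\left(G \right)} = G^{2}$ ($o{\left(G \right)} = G G = G^{2}$)
$h = 81$ ($h = \left(3^{2}\right)^{2} = 9^{2} = 81$)
$h \left(11 + o{\left(6 \right)}\right) = 81 \left(11 + 6^{2}\right) = 81 \left(11 + 36\right) = 81 \cdot 47 = 3807$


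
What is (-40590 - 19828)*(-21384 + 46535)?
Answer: -1519573118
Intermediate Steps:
(-40590 - 19828)*(-21384 + 46535) = -60418*25151 = -1519573118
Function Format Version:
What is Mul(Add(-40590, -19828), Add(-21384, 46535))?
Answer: -1519573118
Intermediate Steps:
Mul(Add(-40590, -19828), Add(-21384, 46535)) = Mul(-60418, 25151) = -1519573118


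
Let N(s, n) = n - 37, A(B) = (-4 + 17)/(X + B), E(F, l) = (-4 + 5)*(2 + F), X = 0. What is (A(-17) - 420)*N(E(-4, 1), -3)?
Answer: 286120/17 ≈ 16831.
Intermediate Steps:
E(F, l) = 2 + F (E(F, l) = 1*(2 + F) = 2 + F)
A(B) = 13/B (A(B) = (-4 + 17)/(0 + B) = 13/B)
N(s, n) = -37 + n
(A(-17) - 420)*N(E(-4, 1), -3) = (13/(-17) - 420)*(-37 - 3) = (13*(-1/17) - 420)*(-40) = (-13/17 - 420)*(-40) = -7153/17*(-40) = 286120/17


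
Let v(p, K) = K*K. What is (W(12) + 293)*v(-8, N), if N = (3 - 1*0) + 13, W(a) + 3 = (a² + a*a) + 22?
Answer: 153600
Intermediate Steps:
W(a) = 19 + 2*a² (W(a) = -3 + ((a² + a*a) + 22) = -3 + ((a² + a²) + 22) = -3 + (2*a² + 22) = -3 + (22 + 2*a²) = 19 + 2*a²)
N = 16 (N = (3 + 0) + 13 = 3 + 13 = 16)
v(p, K) = K²
(W(12) + 293)*v(-8, N) = ((19 + 2*12²) + 293)*16² = ((19 + 2*144) + 293)*256 = ((19 + 288) + 293)*256 = (307 + 293)*256 = 600*256 = 153600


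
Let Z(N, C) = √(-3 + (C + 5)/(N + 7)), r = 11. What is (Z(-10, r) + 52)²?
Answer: 8087/3 + 520*I*√3/3 ≈ 2695.7 + 300.22*I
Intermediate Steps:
Z(N, C) = √(-3 + (5 + C)/(7 + N))
(Z(-10, r) + 52)² = (√((-16 + 11 - 3*(-10))/(7 - 10)) + 52)² = (√((-16 + 11 + 30)/(-3)) + 52)² = (√(-⅓*25) + 52)² = (√(-25/3) + 52)² = (5*I*√3/3 + 52)² = (52 + 5*I*√3/3)²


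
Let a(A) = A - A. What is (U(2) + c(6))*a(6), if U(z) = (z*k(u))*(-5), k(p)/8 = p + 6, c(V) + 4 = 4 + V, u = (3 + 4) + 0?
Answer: 0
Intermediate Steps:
u = 7 (u = 7 + 0 = 7)
c(V) = V (c(V) = -4 + (4 + V) = V)
k(p) = 48 + 8*p (k(p) = 8*(p + 6) = 8*(6 + p) = 48 + 8*p)
a(A) = 0
U(z) = -520*z (U(z) = (z*(48 + 8*7))*(-5) = (z*(48 + 56))*(-5) = (z*104)*(-5) = (104*z)*(-5) = -520*z)
(U(2) + c(6))*a(6) = (-520*2 + 6)*0 = (-1040 + 6)*0 = -1034*0 = 0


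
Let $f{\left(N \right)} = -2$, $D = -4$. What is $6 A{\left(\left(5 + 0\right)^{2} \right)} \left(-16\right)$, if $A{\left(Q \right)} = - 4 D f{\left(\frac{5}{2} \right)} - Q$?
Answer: $5472$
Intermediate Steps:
$A{\left(Q \right)} = -32 - Q$ ($A{\left(Q \right)} = \left(-4\right) \left(-4\right) \left(-2\right) - Q = 16 \left(-2\right) - Q = -32 - Q$)
$6 A{\left(\left(5 + 0\right)^{2} \right)} \left(-16\right) = 6 \left(-32 - \left(5 + 0\right)^{2}\right) \left(-16\right) = 6 \left(-32 - 5^{2}\right) \left(-16\right) = 6 \left(-32 - 25\right) \left(-16\right) = 6 \left(-57\right) \left(-16\right) = \left(-342\right) \left(-16\right) = 5472$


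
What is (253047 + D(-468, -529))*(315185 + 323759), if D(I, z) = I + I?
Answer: 161084810784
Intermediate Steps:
D(I, z) = 2*I
(253047 + D(-468, -529))*(315185 + 323759) = (253047 + 2*(-468))*(315185 + 323759) = (253047 - 936)*638944 = 252111*638944 = 161084810784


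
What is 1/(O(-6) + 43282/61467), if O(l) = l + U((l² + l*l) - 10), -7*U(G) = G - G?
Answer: -61467/325520 ≈ -0.18883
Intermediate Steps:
U(G) = 0 (U(G) = -(G - G)/7 = -⅐*0 = 0)
O(l) = l (O(l) = l + 0 = l)
1/(O(-6) + 43282/61467) = 1/(-6 + 43282/61467) = 1/(-325520/61467) = -61467/325520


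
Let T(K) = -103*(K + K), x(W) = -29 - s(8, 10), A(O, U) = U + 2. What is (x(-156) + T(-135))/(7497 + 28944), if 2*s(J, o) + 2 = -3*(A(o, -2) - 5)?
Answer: 55549/72882 ≈ 0.76218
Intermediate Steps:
A(O, U) = 2 + U
s(J, o) = 13/2 (s(J, o) = -1 + (-3*((2 - 2) - 5))/2 = -1 + (-3*(0 - 5))/2 = -1 + (-3*(-5))/2 = -1 + (1/2)*15 = -1 + 15/2 = 13/2)
x(W) = -71/2 (x(W) = -29 - 1*13/2 = -29 - 13/2 = -71/2)
T(K) = -206*K
(x(-156) + T(-135))/(7497 + 28944) = (-71/2 - 206*(-135))/(7497 + 28944) = (-71/2 + 27810)/36441 = (55549/2)*(1/36441) = 55549/72882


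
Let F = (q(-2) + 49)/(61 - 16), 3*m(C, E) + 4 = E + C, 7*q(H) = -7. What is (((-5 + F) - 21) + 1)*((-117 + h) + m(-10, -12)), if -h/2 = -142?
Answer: -34105/9 ≈ -3789.4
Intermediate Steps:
q(H) = -1 (q(H) = (1/7)*(-7) = -1)
h = 284 (h = -2*(-142) = 284)
m(C, E) = -4/3 + C/3 + E/3 (m(C, E) = -4/3 + (E + C)/3 = -4/3 + (C + E)/3 = -4/3 + (C/3 + E/3) = -4/3 + C/3 + E/3)
F = 16/15 (F = (-1 + 49)/(61 - 16) = 48/45 = 48*(1/45) = 16/15 ≈ 1.0667)
(((-5 + F) - 21) + 1)*((-117 + h) + m(-10, -12)) = (((-5 + 16/15) - 21) + 1)*((-117 + 284) + (-4/3 + (1/3)*(-10) + (1/3)*(-12))) = ((-59/15 - 21) + 1)*(167 + (-4/3 - 10/3 - 4)) = (-374/15 + 1)*(167 - 26/3) = -359/15*475/3 = -34105/9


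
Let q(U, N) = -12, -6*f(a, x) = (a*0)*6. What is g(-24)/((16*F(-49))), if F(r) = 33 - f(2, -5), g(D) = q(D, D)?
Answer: -1/44 ≈ -0.022727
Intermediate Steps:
f(a, x) = 0 (f(a, x) = -a*0*6/6 = -0*6 = -⅙*0 = 0)
g(D) = -12
F(r) = 33 (F(r) = 33 - 1*0 = 33 + 0 = 33)
g(-24)/((16*F(-49))) = -12/(16*33) = -12/528 = -12*1/528 = -1/44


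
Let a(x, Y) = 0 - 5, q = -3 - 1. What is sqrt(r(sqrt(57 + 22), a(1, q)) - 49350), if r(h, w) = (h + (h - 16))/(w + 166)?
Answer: sqrt(-1279203926 + 322*sqrt(79))/161 ≈ 222.15*I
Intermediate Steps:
q = -4
a(x, Y) = -5
r(h, w) = (-16 + 2*h)/(166 + w) (r(h, w) = (h + (-16 + h))/(166 + w) = (-16 + 2*h)/(166 + w))
sqrt(r(sqrt(57 + 22), a(1, q)) - 49350) = sqrt(2*(-8 + sqrt(57 + 22))/(166 - 5) - 49350) = sqrt(2*(-8 + sqrt(79))/161 - 49350) = sqrt(2*(1/161)*(-8 + sqrt(79)) - 49350) = sqrt((-16/161 + 2*sqrt(79)/161) - 49350) = sqrt(-7945366/161 + 2*sqrt(79)/161)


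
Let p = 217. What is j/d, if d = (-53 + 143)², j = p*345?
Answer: 4991/540 ≈ 9.2426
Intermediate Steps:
j = 74865 (j = 217*345 = 74865)
d = 8100 (d = 90² = 8100)
j/d = 74865/8100 = 74865*(1/8100) = 4991/540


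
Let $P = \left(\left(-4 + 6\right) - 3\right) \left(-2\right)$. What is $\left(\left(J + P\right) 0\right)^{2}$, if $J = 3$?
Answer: $0$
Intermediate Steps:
$P = 2$ ($P = \left(2 - 3\right) \left(-2\right) = \left(-1\right) \left(-2\right) = 2$)
$\left(\left(J + P\right) 0\right)^{2} = \left(\left(3 + 2\right) 0\right)^{2} = \left(5 \cdot 0\right)^{2} = 0^{2} = 0$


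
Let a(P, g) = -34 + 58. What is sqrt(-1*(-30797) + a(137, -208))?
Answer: 7*sqrt(629) ≈ 175.56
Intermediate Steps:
a(P, g) = 24
sqrt(-1*(-30797) + a(137, -208)) = sqrt(-1*(-30797) + 24) = sqrt(30797 + 24) = sqrt(30821) = 7*sqrt(629)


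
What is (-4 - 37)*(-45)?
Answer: 1845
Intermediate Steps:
(-4 - 37)*(-45) = -41*(-45) = 1845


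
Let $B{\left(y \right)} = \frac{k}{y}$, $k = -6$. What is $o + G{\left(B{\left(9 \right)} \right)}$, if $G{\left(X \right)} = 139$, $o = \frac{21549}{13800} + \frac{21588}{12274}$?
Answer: $\frac{4017732271}{28230200} \approx 142.32$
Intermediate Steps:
$B{\left(y \right)} = - \frac{6}{y}$
$o = \frac{93734471}{28230200}$ ($o = 21549 \cdot \frac{1}{13800} + 21588 \cdot \frac{1}{12274} = \frac{7183}{4600} + \frac{10794}{6137} = \frac{93734471}{28230200} \approx 3.3204$)
$o + G{\left(B{\left(9 \right)} \right)} = \frac{93734471}{28230200} + 139 = \frac{4017732271}{28230200}$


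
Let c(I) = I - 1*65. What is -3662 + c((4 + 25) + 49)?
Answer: -3649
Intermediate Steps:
c(I) = -65 + I (c(I) = I - 65 = -65 + I)
-3662 + c((4 + 25) + 49) = -3662 + (-65 + ((4 + 25) + 49)) = -3662 + (-65 + (29 + 49)) = -3662 + (-65 + 78) = -3662 + 13 = -3649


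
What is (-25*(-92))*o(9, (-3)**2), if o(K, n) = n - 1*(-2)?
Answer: 25300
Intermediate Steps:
o(K, n) = 2 + n (o(K, n) = n + 2 = 2 + n)
(-25*(-92))*o(9, (-3)**2) = (-25*(-92))*(2 + (-3)**2) = 2300*(2 + 9) = 2300*11 = 25300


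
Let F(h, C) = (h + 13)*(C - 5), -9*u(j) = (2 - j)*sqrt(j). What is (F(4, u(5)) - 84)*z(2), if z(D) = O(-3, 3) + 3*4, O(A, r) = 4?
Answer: -2704 + 272*sqrt(5)/3 ≈ -2501.3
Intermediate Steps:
z(D) = 16 (z(D) = 4 + 3*4 = 4 + 12 = 16)
u(j) = -sqrt(j)*(2 - j)/9 (u(j) = -(2 - j)*sqrt(j)/9 = -sqrt(j)*(2 - j)/9)
F(h, C) = (-5 + C)*(13 + h) (F(h, C) = (13 + h)*(-5 + C) = (-5 + C)*(13 + h))
(F(4, u(5)) - 84)*z(2) = ((-65 - 5*4 + 13*(sqrt(5)*(-2 + 5)/9) + (sqrt(5)*(-2 + 5)/9)*4) - 84)*16 = ((-65 - 20 + 13*((1/9)*sqrt(5)*3) + ((1/9)*sqrt(5)*3)*4) - 84)*16 = ((-65 - 20 + 13*(sqrt(5)/3) + (sqrt(5)/3)*4) - 84)*16 = ((-65 - 20 + 13*sqrt(5)/3 + 4*sqrt(5)/3) - 84)*16 = ((-85 + 17*sqrt(5)/3) - 84)*16 = (-169 + 17*sqrt(5)/3)*16 = -2704 + 272*sqrt(5)/3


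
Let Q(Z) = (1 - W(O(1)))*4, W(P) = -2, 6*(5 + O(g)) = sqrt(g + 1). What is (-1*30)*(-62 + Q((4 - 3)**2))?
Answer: 1500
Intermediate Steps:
O(g) = -5 + sqrt(1 + g)/6 (O(g) = -5 + sqrt(g + 1)/6 = -5 + sqrt(1 + g)/6)
Q(Z) = 12 (Q(Z) = (1 - 1*(-2))*4 = (1 + 2)*4 = 3*4 = 12)
(-1*30)*(-62 + Q((4 - 3)**2)) = (-1*30)*(-62 + 12) = -30*(-50) = 1500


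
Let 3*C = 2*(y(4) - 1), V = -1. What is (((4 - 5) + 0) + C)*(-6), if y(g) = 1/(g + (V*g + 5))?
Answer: 46/5 ≈ 9.2000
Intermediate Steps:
y(g) = ⅕ (y(g) = 1/(g + (-g + 5)) = 1/(g + (5 - g)) = 1/5 = ⅕)
C = -8/15 (C = (2*(⅕ - 1))/3 = (2*(-⅘))/3 = (⅓)*(-8/5) = -8/15 ≈ -0.53333)
(((4 - 5) + 0) + C)*(-6) = (((4 - 5) + 0) - 8/15)*(-6) = ((-1 + 0) - 8/15)*(-6) = (-1 - 8/15)*(-6) = -23/15*(-6) = 46/5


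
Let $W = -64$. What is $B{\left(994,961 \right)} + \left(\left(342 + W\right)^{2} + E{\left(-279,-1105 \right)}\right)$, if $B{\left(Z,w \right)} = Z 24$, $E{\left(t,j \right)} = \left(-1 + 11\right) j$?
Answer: $90090$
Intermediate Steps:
$E{\left(t,j \right)} = 10 j$
$B{\left(Z,w \right)} = 24 Z$
$B{\left(994,961 \right)} + \left(\left(342 + W\right)^{2} + E{\left(-279,-1105 \right)}\right) = 24 \cdot 994 + \left(\left(342 - 64\right)^{2} + 10 \left(-1105\right)\right) = 23856 - \left(11050 - 278^{2}\right) = 23856 + \left(77284 - 11050\right) = 23856 + 66234 = 90090$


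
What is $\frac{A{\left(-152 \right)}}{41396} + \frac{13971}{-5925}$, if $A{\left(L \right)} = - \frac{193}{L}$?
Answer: $- \frac{370915911}{157304800} \approx -2.3579$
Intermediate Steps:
$\frac{A{\left(-152 \right)}}{41396} + \frac{13971}{-5925} = \frac{\left(-193\right) \frac{1}{-152}}{41396} + \frac{13971}{-5925} = \left(-193\right) \left(- \frac{1}{152}\right) \frac{1}{41396} + 13971 \left(- \frac{1}{5925}\right) = \frac{193}{152} \cdot \frac{1}{41396} - \frac{4657}{1975} = \frac{193}{6292192} - \frac{4657}{1975} = - \frac{370915911}{157304800}$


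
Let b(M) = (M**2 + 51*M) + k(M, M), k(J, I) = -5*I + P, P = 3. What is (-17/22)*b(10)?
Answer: -9571/22 ≈ -435.05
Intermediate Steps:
k(J, I) = 3 - 5*I (k(J, I) = -5*I + 3 = 3 - 5*I)
b(M) = 3 + M**2 + 46*M (b(M) = (M**2 + 51*M) + (3 - 5*M) = 3 + M**2 + 46*M)
(-17/22)*b(10) = (-17/22)*(3 + 10**2 + 46*10) = (-17*1/22)*(3 + 100 + 460) = -17/22*563 = -9571/22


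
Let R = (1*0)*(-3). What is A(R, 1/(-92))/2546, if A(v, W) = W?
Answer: -1/234232 ≈ -4.2693e-6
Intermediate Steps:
R = 0 (R = 0*(-3) = 0)
A(R, 1/(-92))/2546 = 1/(-92*2546) = -1/92*1/2546 = -1/234232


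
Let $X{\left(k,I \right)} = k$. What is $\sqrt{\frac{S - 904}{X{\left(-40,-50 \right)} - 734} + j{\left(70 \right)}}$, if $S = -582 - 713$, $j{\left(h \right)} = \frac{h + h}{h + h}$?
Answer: $\frac{\sqrt{255678}}{258} \approx 1.9599$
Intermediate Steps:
$j{\left(h \right)} = 1$ ($j{\left(h \right)} = \frac{2 h}{2 h} = 2 h \frac{1}{2 h} = 1$)
$S = -1295$
$\sqrt{\frac{S - 904}{X{\left(-40,-50 \right)} - 734} + j{\left(70 \right)}} = \sqrt{\frac{-1295 - 904}{-40 - 734} + 1} = \sqrt{- \frac{2199}{-774} + 1} = \sqrt{\left(-2199\right) \left(- \frac{1}{774}\right) + 1} = \sqrt{\frac{733}{258} + 1} = \sqrt{\frac{991}{258}} = \frac{\sqrt{255678}}{258}$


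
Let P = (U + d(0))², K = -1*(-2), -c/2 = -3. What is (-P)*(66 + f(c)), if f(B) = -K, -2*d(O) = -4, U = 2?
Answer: -1024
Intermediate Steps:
c = 6 (c = -2*(-3) = 6)
K = 2
d(O) = 2 (d(O) = -½*(-4) = 2)
f(B) = -2 (f(B) = -1*2 = -2)
P = 16 (P = (2 + 2)² = 4² = 16)
(-P)*(66 + f(c)) = (-1*16)*(66 - 2) = -16*64 = -1024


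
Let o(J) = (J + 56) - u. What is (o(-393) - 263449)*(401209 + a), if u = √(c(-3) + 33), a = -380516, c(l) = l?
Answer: -5458523698 - 20693*√30 ≈ -5.4586e+9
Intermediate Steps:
u = √30 (u = √(-3 + 33) = √30 ≈ 5.4772)
o(J) = 56 + J - √30 (o(J) = (J + 56) - √30 = (56 + J) - √30 = 56 + J - √30)
(o(-393) - 263449)*(401209 + a) = ((56 - 393 - √30) - 263449)*(401209 - 380516) = ((-337 - √30) - 263449)*20693 = (-263786 - √30)*20693 = -5458523698 - 20693*√30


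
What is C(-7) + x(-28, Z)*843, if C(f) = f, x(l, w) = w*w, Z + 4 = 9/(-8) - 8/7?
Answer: 103836491/3136 ≈ 33111.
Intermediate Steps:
Z = -351/56 (Z = -4 + (9/(-8) - 8/7) = -4 + (9*(-⅛) - 8*⅐) = -4 + (-9/8 - 8/7) = -4 - 127/56 = -351/56 ≈ -6.2679)
x(l, w) = w²
C(-7) + x(-28, Z)*843 = -7 + (-351/56)²*843 = -7 + (123201/3136)*843 = -7 + 103858443/3136 = 103836491/3136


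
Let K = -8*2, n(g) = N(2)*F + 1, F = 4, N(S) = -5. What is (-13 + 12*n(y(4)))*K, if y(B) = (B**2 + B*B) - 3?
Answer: 3856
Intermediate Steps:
y(B) = -3 + 2*B**2 (y(B) = (B**2 + B**2) - 3 = 2*B**2 - 3 = -3 + 2*B**2)
n(g) = -19 (n(g) = -5*4 + 1 = -20 + 1 = -19)
K = -16
(-13 + 12*n(y(4)))*K = (-13 + 12*(-19))*(-16) = (-13 - 228)*(-16) = -241*(-16) = 3856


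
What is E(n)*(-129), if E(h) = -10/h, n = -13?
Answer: -1290/13 ≈ -99.231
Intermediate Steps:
E(n)*(-129) = -10/(-13)*(-129) = -10*(-1/13)*(-129) = (10/13)*(-129) = -1290/13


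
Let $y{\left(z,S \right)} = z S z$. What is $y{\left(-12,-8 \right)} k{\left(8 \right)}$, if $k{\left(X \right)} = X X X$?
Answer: $-589824$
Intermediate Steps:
$k{\left(X \right)} = X^{3}$ ($k{\left(X \right)} = X^{2} X = X^{3}$)
$y{\left(z,S \right)} = S z^{2}$ ($y{\left(z,S \right)} = S z z = S z^{2}$)
$y{\left(-12,-8 \right)} k{\left(8 \right)} = - 8 \left(-12\right)^{2} \cdot 8^{3} = \left(-8\right) 144 \cdot 512 = \left(-1152\right) 512 = -589824$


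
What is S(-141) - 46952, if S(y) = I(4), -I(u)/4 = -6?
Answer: -46928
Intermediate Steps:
I(u) = 24 (I(u) = -4*(-6) = 24)
S(y) = 24
S(-141) - 46952 = 24 - 46952 = -46928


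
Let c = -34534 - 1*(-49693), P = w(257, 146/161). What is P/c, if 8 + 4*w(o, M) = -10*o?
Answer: -1289/30318 ≈ -0.042516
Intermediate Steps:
w(o, M) = -2 - 5*o/2 (w(o, M) = -2 + (-10*o)/4 = -2 - 5*o/2)
P = -1289/2 (P = -2 - 5/2*257 = -2 - 1285/2 = -1289/2 ≈ -644.50)
c = 15159 (c = -34534 + 49693 = 15159)
P/c = -1289/2/15159 = -1289/2*1/15159 = -1289/30318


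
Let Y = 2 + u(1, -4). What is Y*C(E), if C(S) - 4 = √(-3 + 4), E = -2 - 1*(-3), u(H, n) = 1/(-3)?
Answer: 25/3 ≈ 8.3333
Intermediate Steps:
u(H, n) = -⅓
E = 1 (E = -2 + 3 = 1)
C(S) = 5 (C(S) = 4 + √(-3 + 4) = 4 + √1 = 4 + 1 = 5)
Y = 5/3 (Y = 2 - ⅓ = 5/3 ≈ 1.6667)
Y*C(E) = (5/3)*5 = 25/3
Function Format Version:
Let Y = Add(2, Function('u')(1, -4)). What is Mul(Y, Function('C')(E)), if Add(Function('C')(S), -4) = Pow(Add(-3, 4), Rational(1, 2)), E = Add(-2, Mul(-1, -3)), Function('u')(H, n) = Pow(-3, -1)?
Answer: Rational(25, 3) ≈ 8.3333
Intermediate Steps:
Function('u')(H, n) = Rational(-1, 3)
E = 1 (E = Add(-2, 3) = 1)
Function('C')(S) = 5 (Function('C')(S) = Add(4, Pow(Add(-3, 4), Rational(1, 2))) = Add(4, Pow(1, Rational(1, 2))) = Add(4, 1) = 5)
Y = Rational(5, 3) (Y = Add(2, Rational(-1, 3)) = Rational(5, 3) ≈ 1.6667)
Mul(Y, Function('C')(E)) = Mul(Rational(5, 3), 5) = Rational(25, 3)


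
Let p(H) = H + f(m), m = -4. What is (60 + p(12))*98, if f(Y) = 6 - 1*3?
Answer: 7350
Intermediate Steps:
f(Y) = 3 (f(Y) = 6 - 3 = 3)
p(H) = 3 + H (p(H) = H + 3 = 3 + H)
(60 + p(12))*98 = (60 + (3 + 12))*98 = (60 + 15)*98 = 75*98 = 7350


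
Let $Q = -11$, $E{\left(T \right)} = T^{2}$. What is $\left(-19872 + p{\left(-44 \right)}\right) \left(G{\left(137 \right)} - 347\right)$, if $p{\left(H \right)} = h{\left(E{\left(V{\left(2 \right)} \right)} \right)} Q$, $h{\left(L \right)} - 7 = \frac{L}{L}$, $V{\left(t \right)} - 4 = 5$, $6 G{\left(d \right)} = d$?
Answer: $\frac{19411100}{3} \approx 6.4704 \cdot 10^{6}$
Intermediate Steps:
$G{\left(d \right)} = \frac{d}{6}$
$V{\left(t \right)} = 9$ ($V{\left(t \right)} = 4 + 5 = 9$)
$h{\left(L \right)} = 8$ ($h{\left(L \right)} = 7 + \frac{L}{L} = 7 + 1 = 8$)
$p{\left(H \right)} = -88$ ($p{\left(H \right)} = 8 \left(-11\right) = -88$)
$\left(-19872 + p{\left(-44 \right)}\right) \left(G{\left(137 \right)} - 347\right) = \left(-19872 - 88\right) \left(\frac{1}{6} \cdot 137 - 347\right) = - 19960 \left(\frac{137}{6} - 347\right) = \left(-19960\right) \left(- \frac{1945}{6}\right) = \frac{19411100}{3}$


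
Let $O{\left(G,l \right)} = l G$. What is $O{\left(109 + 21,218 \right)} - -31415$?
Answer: $59755$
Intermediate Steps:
$O{\left(G,l \right)} = G l$
$O{\left(109 + 21,218 \right)} - -31415 = \left(109 + 21\right) 218 - -31415 = 130 \cdot 218 + 31415 = 28340 + 31415 = 59755$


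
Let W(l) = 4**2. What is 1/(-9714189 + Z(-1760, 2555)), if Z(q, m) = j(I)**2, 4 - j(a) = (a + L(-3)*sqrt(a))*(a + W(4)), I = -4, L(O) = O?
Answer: -9716669/94413712525705 - 7488*I/94413712525705 ≈ -1.0292e-7 - 7.9311e-11*I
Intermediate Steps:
W(l) = 16
j(a) = 4 - (16 + a)*(a - 3*sqrt(a)) (j(a) = 4 - (a - 3*sqrt(a))*(a + 16) = 4 - (a - 3*sqrt(a))*(16 + a) = 4 - (16 + a)*(a - 3*sqrt(a)))
Z(q, m) = (52 + 72*I)**2 (Z(q, m) = (4 - 1*(-4)**2 - 16*(-4) + 3*(-4)**(3/2) + 48*sqrt(-4))**2 = (4 - 1*16 + 64 + 3*(-8*I) + 48*(2*I))**2 = (4 - 16 + 64 - 24*I + 96*I)**2 = (52 + 72*I)**2)
1/(-9714189 + Z(-1760, 2555)) = 1/(-9714189 + (-2480 + 7488*I)) = 1/(-9716669 + 7488*I) = (-9716669 - 7488*I)/94413712525705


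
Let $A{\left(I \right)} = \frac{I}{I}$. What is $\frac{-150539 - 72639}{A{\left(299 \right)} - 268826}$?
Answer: $\frac{223178}{268825} \approx 0.8302$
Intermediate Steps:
$A{\left(I \right)} = 1$
$\frac{-150539 - 72639}{A{\left(299 \right)} - 268826} = \frac{-150539 - 72639}{1 - 268826} = - \frac{223178}{-268825} = \left(-223178\right) \left(- \frac{1}{268825}\right) = \frac{223178}{268825}$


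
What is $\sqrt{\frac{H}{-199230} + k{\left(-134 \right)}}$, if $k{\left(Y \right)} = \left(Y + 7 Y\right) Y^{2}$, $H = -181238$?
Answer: $\frac{i \sqrt{191009004067111515}}{99615} \approx 4387.4 i$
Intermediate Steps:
$k{\left(Y \right)} = 8 Y^{3}$ ($k{\left(Y \right)} = 8 Y Y^{2} = 8 Y^{3}$)
$\sqrt{\frac{H}{-199230} + k{\left(-134 \right)}} = \sqrt{- \frac{181238}{-199230} + 8 \left(-134\right)^{3}} = \sqrt{\left(-181238\right) \left(- \frac{1}{199230}\right) + 8 \left(-2406104\right)} = \sqrt{\frac{90619}{99615} - 19248832} = \sqrt{- \frac{1917472309061}{99615}} = \frac{i \sqrt{191009004067111515}}{99615}$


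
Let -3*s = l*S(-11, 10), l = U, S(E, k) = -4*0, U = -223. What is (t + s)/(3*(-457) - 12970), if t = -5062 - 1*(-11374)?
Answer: -6312/14341 ≈ -0.44014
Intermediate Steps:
S(E, k) = 0
l = -223
t = 6312 (t = -5062 + 11374 = 6312)
s = 0 (s = -(-223)*0/3 = -1/3*0 = 0)
(t + s)/(3*(-457) - 12970) = (6312 + 0)/(3*(-457) - 12970) = 6312/(-1371 - 12970) = 6312/(-14341) = 6312*(-1/14341) = -6312/14341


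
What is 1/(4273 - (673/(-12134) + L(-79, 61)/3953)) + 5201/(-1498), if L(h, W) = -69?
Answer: -152275715439695/43861641643854 ≈ -3.4717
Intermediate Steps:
1/(4273 - (673/(-12134) + L(-79, 61)/3953)) + 5201/(-1498) = 1/(4273 - (673/(-12134) - 69/3953)) + 5201/(-1498) = 1/(4273 - (673*(-1/12134) - 69*1/3953)) + 5201*(-1/1498) = 1/(4273 - (-673/12134 - 69/3953)) - 743/214 = 1/(4273 - 1*(-3497615/47965702)) - 743/214 = 1/(4273 + 3497615/47965702) - 743/214 = 1/(204960942261/47965702) - 743/214 = 47965702/204960942261 - 743/214 = -152275715439695/43861641643854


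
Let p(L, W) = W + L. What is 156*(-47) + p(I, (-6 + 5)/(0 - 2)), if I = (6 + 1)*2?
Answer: -14635/2 ≈ -7317.5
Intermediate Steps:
I = 14 (I = 7*2 = 14)
p(L, W) = L + W
156*(-47) + p(I, (-6 + 5)/(0 - 2)) = 156*(-47) + (14 + (-6 + 5)/(0 - 2)) = -7332 + (14 - 1/(-2)) = -7332 + (14 - 1*(-½)) = -7332 + (14 + ½) = -7332 + 29/2 = -14635/2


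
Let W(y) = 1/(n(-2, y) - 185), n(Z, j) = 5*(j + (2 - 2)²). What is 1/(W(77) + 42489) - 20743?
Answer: -176269885943/8497801 ≈ -20743.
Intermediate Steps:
n(Z, j) = 5*j (n(Z, j) = 5*(j + 0²) = 5*(j + 0) = 5*j)
W(y) = 1/(-185 + 5*y) (W(y) = 1/(5*y - 185) = 1/(-185 + 5*y))
1/(W(77) + 42489) - 20743 = 1/(1/(5*(-37 + 77)) + 42489) - 20743 = 1/((⅕)/40 + 42489) - 20743 = 1/((⅕)*(1/40) + 42489) - 20743 = 1/(1/200 + 42489) - 20743 = 1/(8497801/200) - 20743 = 200/8497801 - 20743 = -176269885943/8497801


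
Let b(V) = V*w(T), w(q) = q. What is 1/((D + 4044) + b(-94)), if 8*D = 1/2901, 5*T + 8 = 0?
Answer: 116040/486718181 ≈ 0.00023841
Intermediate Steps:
T = -8/5 (T = -8/5 + (⅕)*0 = -8/5 + 0 = -8/5 ≈ -1.6000)
D = 1/23208 (D = (⅛)/2901 = (⅛)*(1/2901) = 1/23208 ≈ 4.3089e-5)
b(V) = -8*V/5 (b(V) = V*(-8/5) = -8*V/5)
1/((D + 4044) + b(-94)) = 1/((1/23208 + 4044) - 8/5*(-94)) = 1/(93853153/23208 + 752/5) = 1/(486718181/116040) = 116040/486718181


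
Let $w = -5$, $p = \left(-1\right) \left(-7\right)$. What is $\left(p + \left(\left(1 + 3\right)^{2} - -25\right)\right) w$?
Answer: $-240$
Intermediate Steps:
$p = 7$
$\left(p + \left(\left(1 + 3\right)^{2} - -25\right)\right) w = \left(7 + \left(\left(1 + 3\right)^{2} - -25\right)\right) \left(-5\right) = \left(7 + \left(4^{2} + 25\right)\right) \left(-5\right) = \left(7 + \left(16 + 25\right)\right) \left(-5\right) = \left(7 + 41\right) \left(-5\right) = 48 \left(-5\right) = -240$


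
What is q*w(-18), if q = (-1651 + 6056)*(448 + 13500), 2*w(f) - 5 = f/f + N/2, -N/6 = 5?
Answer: -276484230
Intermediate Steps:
N = -30 (N = -6*5 = -30)
w(f) = -9/2 (w(f) = 5/2 + (f/f - 30/2)/2 = 5/2 + (1 - 30*½)/2 = 5/2 + (1 - 15)/2 = 5/2 + (½)*(-14) = 5/2 - 7 = -9/2)
q = 61440940 (q = 4405*13948 = 61440940)
q*w(-18) = 61440940*(-9/2) = -276484230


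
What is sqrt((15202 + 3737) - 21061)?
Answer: I*sqrt(2122) ≈ 46.065*I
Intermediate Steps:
sqrt((15202 + 3737) - 21061) = sqrt(18939 - 21061) = sqrt(-2122) = I*sqrt(2122)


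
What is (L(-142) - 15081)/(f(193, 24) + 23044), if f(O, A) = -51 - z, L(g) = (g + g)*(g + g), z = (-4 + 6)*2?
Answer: 65575/22989 ≈ 2.8525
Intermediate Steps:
z = 4 (z = 2*2 = 4)
L(g) = 4*g**2 (L(g) = (2*g)*(2*g) = 4*g**2)
f(O, A) = -55 (f(O, A) = -51 - 1*4 = -51 - 4 = -55)
(L(-142) - 15081)/(f(193, 24) + 23044) = (4*(-142)**2 - 15081)/(-55 + 23044) = (4*20164 - 15081)/22989 = (80656 - 15081)*(1/22989) = 65575*(1/22989) = 65575/22989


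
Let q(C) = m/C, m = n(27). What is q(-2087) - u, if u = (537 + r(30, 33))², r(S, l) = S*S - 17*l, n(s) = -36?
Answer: -1601513676/2087 ≈ -7.6738e+5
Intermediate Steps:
m = -36
r(S, l) = S² - 17*l
u = 767376 (u = (537 + (30² - 17*33))² = (537 + (900 - 561))² = (537 + 339)² = 876² = 767376)
q(C) = -36/C
q(-2087) - u = -36/(-2087) - 1*767376 = -36*(-1/2087) - 767376 = 36/2087 - 767376 = -1601513676/2087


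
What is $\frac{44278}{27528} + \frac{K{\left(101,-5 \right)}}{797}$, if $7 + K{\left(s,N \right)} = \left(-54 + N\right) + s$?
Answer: $\frac{18126523}{10969908} \approx 1.6524$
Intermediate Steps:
$K{\left(s,N \right)} = -61 + N + s$ ($K{\left(s,N \right)} = -7 + \left(\left(-54 + N\right) + s\right) = -7 + \left(-54 + N + s\right) = -61 + N + s$)
$\frac{44278}{27528} + \frac{K{\left(101,-5 \right)}}{797} = \frac{44278}{27528} + \frac{-61 - 5 + 101}{797} = 44278 \cdot \frac{1}{27528} + 35 \cdot \frac{1}{797} = \frac{22139}{13764} + \frac{35}{797} = \frac{18126523}{10969908}$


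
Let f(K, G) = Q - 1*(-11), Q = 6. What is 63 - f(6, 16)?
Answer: 46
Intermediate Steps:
f(K, G) = 17 (f(K, G) = 6 - 1*(-11) = 6 + 11 = 17)
63 - f(6, 16) = 63 - 1*17 = 63 - 17 = 46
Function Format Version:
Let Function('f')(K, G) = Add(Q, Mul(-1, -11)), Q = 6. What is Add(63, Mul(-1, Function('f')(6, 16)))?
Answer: 46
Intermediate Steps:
Function('f')(K, G) = 17 (Function('f')(K, G) = Add(6, Mul(-1, -11)) = Add(6, 11) = 17)
Add(63, Mul(-1, Function('f')(6, 16))) = Add(63, Mul(-1, 17)) = Add(63, -17) = 46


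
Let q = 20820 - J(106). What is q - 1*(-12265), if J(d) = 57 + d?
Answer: 32922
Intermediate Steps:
q = 20657 (q = 20820 - (57 + 106) = 20820 - 1*163 = 20820 - 163 = 20657)
q - 1*(-12265) = 20657 - 1*(-12265) = 20657 + 12265 = 32922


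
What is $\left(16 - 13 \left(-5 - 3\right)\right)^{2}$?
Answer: $14400$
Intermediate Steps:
$\left(16 - 13 \left(-5 - 3\right)\right)^{2} = \left(16 - -104\right)^{2} = \left(16 + 104\right)^{2} = 120^{2} = 14400$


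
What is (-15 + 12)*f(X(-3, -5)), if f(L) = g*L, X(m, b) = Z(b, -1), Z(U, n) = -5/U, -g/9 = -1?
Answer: -27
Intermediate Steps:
g = 9 (g = -9*(-1) = 9)
X(m, b) = -5/b
f(L) = 9*L
(-15 + 12)*f(X(-3, -5)) = (-15 + 12)*(9*(-5/(-5))) = -27*(-5*(-1/5)) = -27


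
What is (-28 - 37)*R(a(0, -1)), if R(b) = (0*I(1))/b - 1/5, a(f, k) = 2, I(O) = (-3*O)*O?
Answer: 13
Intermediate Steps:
I(O) = -3*O**2
R(b) = -1/5 (R(b) = (0*(-3*1**2))/b - 1/5 = (0*(-3*1))/b - 1*1/5 = (0*(-3))/b - 1/5 = 0/b - 1/5 = 0 - 1/5 = -1/5)
(-28 - 37)*R(a(0, -1)) = (-28 - 37)*(-1/5) = -65*(-1/5) = 13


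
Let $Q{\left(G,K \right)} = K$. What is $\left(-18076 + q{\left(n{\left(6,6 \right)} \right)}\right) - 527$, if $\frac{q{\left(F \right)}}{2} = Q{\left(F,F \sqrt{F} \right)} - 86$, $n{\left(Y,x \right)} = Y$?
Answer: $-18775 + 12 \sqrt{6} \approx -18746.0$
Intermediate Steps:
$q{\left(F \right)} = -172 + 2 F^{\frac{3}{2}}$ ($q{\left(F \right)} = 2 \left(F \sqrt{F} - 86\right) = 2 \left(F^{\frac{3}{2}} - 86\right) = 2 \left(-86 + F^{\frac{3}{2}}\right) = -172 + 2 F^{\frac{3}{2}}$)
$\left(-18076 + q{\left(n{\left(6,6 \right)} \right)}\right) - 527 = \left(-18076 - \left(172 - 2 \cdot 6^{\frac{3}{2}}\right)\right) - 527 = \left(-18076 - \left(172 - 2 \cdot 6 \sqrt{6}\right)\right) - 527 = \left(-18076 - \left(172 - 12 \sqrt{6}\right)\right) - 527 = \left(-18248 + 12 \sqrt{6}\right) - 527 = -18775 + 12 \sqrt{6}$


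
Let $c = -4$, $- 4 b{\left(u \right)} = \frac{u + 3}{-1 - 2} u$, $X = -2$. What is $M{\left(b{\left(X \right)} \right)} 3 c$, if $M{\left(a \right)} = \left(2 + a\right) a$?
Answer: $\frac{11}{3} \approx 3.6667$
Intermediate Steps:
$b{\left(u \right)} = - \frac{u \left(-1 - \frac{u}{3}\right)}{4}$ ($b{\left(u \right)} = - \frac{\frac{u + 3}{-1 - 2} u}{4} = - \frac{\frac{3 + u}{-3} u}{4} = - \frac{\left(3 + u\right) \left(- \frac{1}{3}\right) u}{4} = - \frac{\left(-1 - \frac{u}{3}\right) u}{4} = - \frac{u \left(-1 - \frac{u}{3}\right)}{4}$)
$M{\left(a \right)} = a \left(2 + a\right)$
$M{\left(b{\left(X \right)} \right)} 3 c = \frac{1}{12} \left(-2\right) \left(3 - 2\right) \left(2 + \frac{1}{12} \left(-2\right) \left(3 - 2\right)\right) 3 \left(-4\right) = \frac{1}{12} \left(-2\right) 1 \left(2 + \frac{1}{12} \left(-2\right) 1\right) 3 \left(-4\right) = - \frac{2 - \frac{1}{6}}{6} \cdot 3 \left(-4\right) = \left(- \frac{1}{6}\right) \frac{11}{6} \cdot 3 \left(-4\right) = \left(- \frac{11}{36}\right) 3 \left(-4\right) = \left(- \frac{11}{12}\right) \left(-4\right) = \frac{11}{3}$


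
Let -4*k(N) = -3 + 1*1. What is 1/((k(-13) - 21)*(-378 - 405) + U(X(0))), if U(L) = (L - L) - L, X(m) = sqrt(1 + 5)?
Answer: 21402/343534195 + 4*sqrt(6)/1030602585 ≈ 6.2309e-5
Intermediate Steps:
X(m) = sqrt(6)
k(N) = 1/2 (k(N) = -(-3 + 1*1)/4 = -(-3 + 1)/4 = -1/4*(-2) = 1/2)
U(L) = -L (U(L) = 0 - L = -L)
1/((k(-13) - 21)*(-378 - 405) + U(X(0))) = 1/((1/2 - 21)*(-378 - 405) - sqrt(6)) = 1/(-41/2*(-783) - sqrt(6)) = 1/(32103/2 - sqrt(6))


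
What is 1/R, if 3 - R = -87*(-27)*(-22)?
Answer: 1/51681 ≈ 1.9349e-5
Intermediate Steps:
R = 51681 (R = 3 - (-87*(-27))*(-22) = 3 - 2349*(-22) = 3 - 1*(-51678) = 3 + 51678 = 51681)
1/R = 1/51681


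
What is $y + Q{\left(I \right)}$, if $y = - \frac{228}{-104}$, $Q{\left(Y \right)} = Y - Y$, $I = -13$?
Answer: $\frac{57}{26} \approx 2.1923$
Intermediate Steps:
$Q{\left(Y \right)} = 0$
$y = \frac{57}{26}$ ($y = \left(-228\right) \left(- \frac{1}{104}\right) = \frac{57}{26} \approx 2.1923$)
$y + Q{\left(I \right)} = \frac{57}{26} + 0 = \frac{57}{26}$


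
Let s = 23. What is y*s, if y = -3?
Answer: -69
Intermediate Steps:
y*s = -3*23 = -69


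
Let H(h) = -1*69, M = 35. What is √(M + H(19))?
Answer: I*√34 ≈ 5.8309*I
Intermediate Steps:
H(h) = -69
√(M + H(19)) = √(35 - 69) = √(-34) = I*√34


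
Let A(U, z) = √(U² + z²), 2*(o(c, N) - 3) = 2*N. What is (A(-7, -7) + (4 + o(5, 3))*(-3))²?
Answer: 998 - 420*√2 ≈ 404.03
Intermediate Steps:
o(c, N) = 3 + N (o(c, N) = 3 + (2*N)/2 = 3 + N)
(A(-7, -7) + (4 + o(5, 3))*(-3))² = (√((-7)² + (-7)²) + (4 + (3 + 3))*(-3))² = (√(49 + 49) + (4 + 6)*(-3))² = (√98 + 10*(-3))² = (7*√2 - 30)² = (-30 + 7*√2)²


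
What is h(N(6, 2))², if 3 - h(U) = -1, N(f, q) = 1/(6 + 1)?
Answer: 16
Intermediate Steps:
N(f, q) = ⅐ (N(f, q) = 1/7 = ⅐)
h(U) = 4 (h(U) = 3 - 1*(-1) = 3 + 1 = 4)
h(N(6, 2))² = 4² = 16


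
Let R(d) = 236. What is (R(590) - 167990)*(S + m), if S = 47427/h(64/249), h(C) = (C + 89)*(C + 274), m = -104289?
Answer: 13276151697044865771/758872625 ≈ 1.7495e+10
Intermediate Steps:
h(C) = (89 + C)*(274 + C)
S = 2940521427/1517745250 (S = 47427/(24386 + (64/249)² + 363*(64/249)) = 47427/(24386 + 4096/62001 + 7744/83) = 47427/(1517745250/62001) = 47427*(62001/1517745250) = 2940521427/1517745250 ≈ 1.9374)
(R(590) - 167990)*(S + m) = (236 - 167990)*(2940521427/1517745250 - 104289) = -167754*(-158281193855823/1517745250) = 13276151697044865771/758872625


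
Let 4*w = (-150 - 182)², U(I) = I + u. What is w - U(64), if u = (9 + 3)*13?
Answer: 27336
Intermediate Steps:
u = 156 (u = 12*13 = 156)
U(I) = 156 + I (U(I) = I + 156 = 156 + I)
w = 27556 (w = (-150 - 182)²/4 = (¼)*(-332)² = (¼)*110224 = 27556)
w - U(64) = 27556 - (156 + 64) = 27556 - 1*220 = 27556 - 220 = 27336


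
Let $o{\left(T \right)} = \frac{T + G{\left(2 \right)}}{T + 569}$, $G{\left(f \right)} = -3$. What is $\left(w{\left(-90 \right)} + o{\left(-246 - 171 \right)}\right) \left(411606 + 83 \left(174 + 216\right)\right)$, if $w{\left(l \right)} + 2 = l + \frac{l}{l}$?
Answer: $- \frac{790943244}{19} \approx -4.1629 \cdot 10^{7}$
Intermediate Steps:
$o{\left(T \right)} = \frac{-3 + T}{569 + T}$ ($o{\left(T \right)} = \frac{T - 3}{T + 569} = \frac{-3 + T}{569 + T}$)
$w{\left(l \right)} = -1 + l$ ($w{\left(l \right)} = -2 + \left(l + \frac{l}{l}\right) = -2 + \left(l + 1\right) = -2 + \left(1 + l\right) = -1 + l$)
$\left(w{\left(-90 \right)} + o{\left(-246 - 171 \right)}\right) \left(411606 + 83 \left(174 + 216\right)\right) = \left(\left(-1 - 90\right) + \frac{-3 - 417}{569 - 417}\right) \left(411606 + 83 \left(174 + 216\right)\right) = \left(-91 + \frac{-3 - 417}{569 - 417}\right) \left(411606 + 83 \cdot 390\right) = \left(-91 + \frac{-3 - 417}{569 - 417}\right) \left(411606 + 32370\right) = \left(-91 + \frac{1}{152} \left(-420\right)\right) 443976 = \left(-91 - \frac{105}{38}\right) 443976 = \left(- \frac{3563}{38}\right) 443976 = - \frac{790943244}{19}$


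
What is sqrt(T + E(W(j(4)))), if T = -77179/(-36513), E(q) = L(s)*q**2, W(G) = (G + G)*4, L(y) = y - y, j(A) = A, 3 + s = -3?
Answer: sqrt(313115203)/12171 ≈ 1.4539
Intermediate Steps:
s = -6 (s = -3 - 3 = -6)
L(y) = 0
W(G) = 8*G (W(G) = (2*G)*4 = 8*G)
E(q) = 0 (E(q) = 0*q**2 = 0)
T = 77179/36513 (T = -77179*(-1/36513) = 77179/36513 ≈ 2.1137)
sqrt(T + E(W(j(4)))) = sqrt(77179/36513 + 0) = sqrt(77179/36513) = sqrt(313115203)/12171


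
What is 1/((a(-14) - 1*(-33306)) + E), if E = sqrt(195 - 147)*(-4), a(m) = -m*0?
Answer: 5551/184881478 + 4*sqrt(3)/277322217 ≈ 3.0050e-5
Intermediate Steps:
a(m) = 0
E = -16*sqrt(3) (E = sqrt(48)*(-4) = (4*sqrt(3))*(-4) = -16*sqrt(3) ≈ -27.713)
1/((a(-14) - 1*(-33306)) + E) = 1/((0 - 1*(-33306)) - 16*sqrt(3)) = 1/((0 + 33306) - 16*sqrt(3)) = 1/(33306 - 16*sqrt(3))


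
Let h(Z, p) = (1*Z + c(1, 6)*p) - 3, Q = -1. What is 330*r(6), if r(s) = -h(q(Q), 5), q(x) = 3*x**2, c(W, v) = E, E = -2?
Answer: 3300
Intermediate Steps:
c(W, v) = -2
h(Z, p) = -3 + Z - 2*p (h(Z, p) = (1*Z - 2*p) - 3 = (Z - 2*p) - 3 = -3 + Z - 2*p)
r(s) = 10 (r(s) = -(-3 + 3*(-1)**2 - 2*5) = -(-3 + 3*1 - 10) = -(-3 + 3 - 10) = -1*(-10) = 10)
330*r(6) = 330*10 = 3300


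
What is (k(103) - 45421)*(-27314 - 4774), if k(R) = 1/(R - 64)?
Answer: 18947086928/13 ≈ 1.4575e+9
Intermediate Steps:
k(R) = 1/(-64 + R)
(k(103) - 45421)*(-27314 - 4774) = (1/(-64 + 103) - 45421)*(-27314 - 4774) = (1/39 - 45421)*(-32088) = -1771418/39*(-32088) = 18947086928/13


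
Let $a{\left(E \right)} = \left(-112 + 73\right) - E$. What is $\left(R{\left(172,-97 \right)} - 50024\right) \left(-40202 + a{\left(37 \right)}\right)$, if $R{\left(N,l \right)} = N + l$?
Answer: $2011845822$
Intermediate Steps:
$a{\left(E \right)} = -39 - E$
$\left(R{\left(172,-97 \right)} - 50024\right) \left(-40202 + a{\left(37 \right)}\right) = \left(\left(172 - 97\right) - 50024\right) \left(-40202 - 76\right) = \left(75 - 50024\right) \left(-40202 - 76\right) = - 49949 \left(-40202 - 76\right) = \left(-49949\right) \left(-40278\right) = 2011845822$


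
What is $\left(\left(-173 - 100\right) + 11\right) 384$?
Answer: $-100608$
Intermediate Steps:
$\left(\left(-173 - 100\right) + 11\right) 384 = \left(-273 + 11\right) 384 = \left(-262\right) 384 = -100608$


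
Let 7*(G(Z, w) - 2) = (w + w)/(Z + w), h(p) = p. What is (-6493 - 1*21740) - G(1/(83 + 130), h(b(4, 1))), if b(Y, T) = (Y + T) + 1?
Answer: -252790511/8953 ≈ -28235.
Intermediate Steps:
b(Y, T) = 1 + T + Y (b(Y, T) = (T + Y) + 1 = 1 + T + Y)
G(Z, w) = 2 + 2*w/(7*(Z + w)) (G(Z, w) = 2 + ((w + w)/(Z + w))/7 = 2 + ((2*w)/(Z + w))/7 = 2 + (2*w/(Z + w))/7 = 2 + 2*w/(7*(Z + w)))
(-6493 - 1*21740) - G(1/(83 + 130), h(b(4, 1))) = (-6493 - 1*21740) - (2/(83 + 130) + 16*(1 + 1 + 4)/7)/(1/(83 + 130) + (1 + 1 + 4)) = (-6493 - 21740) - (2/213 + (16/7)*6)/(1/213 + 6) = -28233 - (2*(1/213) + 96/7)/(1/213 + 6) = -28233 - (2/213 + 96/7)/1279/213 = -28233 - 213*20462/(1279*1491) = -28233 - 1*20462/8953 = -28233 - 20462/8953 = -252790511/8953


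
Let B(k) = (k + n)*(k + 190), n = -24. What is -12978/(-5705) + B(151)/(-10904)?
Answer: -15079189/8886760 ≈ -1.6968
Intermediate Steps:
B(k) = (-24 + k)*(190 + k) (B(k) = (k - 24)*(k + 190) = (-24 + k)*(190 + k))
-12978/(-5705) + B(151)/(-10904) = -12978/(-5705) + (-4560 + 151**2 + 166*151)/(-10904) = -12978*(-1/5705) + (-4560 + 22801 + 25066)*(-1/10904) = 1854/815 + 43307*(-1/10904) = 1854/815 - 43307/10904 = -15079189/8886760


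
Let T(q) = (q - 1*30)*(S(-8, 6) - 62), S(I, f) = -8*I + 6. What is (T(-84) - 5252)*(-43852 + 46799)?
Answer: -18165308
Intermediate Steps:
S(I, f) = 6 - 8*I
T(q) = -240 + 8*q (T(q) = (q - 1*30)*((6 - 8*(-8)) - 62) = (q - 30)*((6 + 64) - 62) = (-30 + q)*(70 - 62) = (-30 + q)*8 = -240 + 8*q)
(T(-84) - 5252)*(-43852 + 46799) = ((-240 + 8*(-84)) - 5252)*(-43852 + 46799) = ((-240 - 672) - 5252)*2947 = (-912 - 5252)*2947 = -6164*2947 = -18165308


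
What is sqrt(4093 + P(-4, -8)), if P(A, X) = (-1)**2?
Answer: sqrt(4094) ≈ 63.984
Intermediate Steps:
P(A, X) = 1
sqrt(4093 + P(-4, -8)) = sqrt(4093 + 1) = sqrt(4094)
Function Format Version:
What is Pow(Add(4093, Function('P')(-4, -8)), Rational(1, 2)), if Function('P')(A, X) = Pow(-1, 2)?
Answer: Pow(4094, Rational(1, 2)) ≈ 63.984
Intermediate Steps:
Function('P')(A, X) = 1
Pow(Add(4093, Function('P')(-4, -8)), Rational(1, 2)) = Pow(Add(4093, 1), Rational(1, 2)) = Pow(4094, Rational(1, 2))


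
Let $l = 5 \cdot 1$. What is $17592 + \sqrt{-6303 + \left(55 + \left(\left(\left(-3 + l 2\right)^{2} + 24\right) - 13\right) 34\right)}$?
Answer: $17592 + 4 i \sqrt{263} \approx 17592.0 + 64.869 i$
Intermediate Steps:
$l = 5$
$17592 + \sqrt{-6303 + \left(55 + \left(\left(\left(-3 + l 2\right)^{2} + 24\right) - 13\right) 34\right)} = 17592 + \sqrt{-6303 + \left(55 + \left(\left(\left(-3 + 5 \cdot 2\right)^{2} + 24\right) - 13\right) 34\right)} = 17592 + \sqrt{-6303 + \left(55 + \left(\left(\left(-3 + 10\right)^{2} + 24\right) - 13\right) 34\right)} = 17592 + \sqrt{-6303 + \left(55 + \left(\left(7^{2} + 24\right) - 13\right) 34\right)} = 17592 + \sqrt{-6303 + \left(55 + \left(\left(49 + 24\right) - 13\right) 34\right)} = 17592 + \sqrt{-6303 + \left(55 + \left(73 - 13\right) 34\right)} = 17592 + \sqrt{-6303 + \left(55 + 60 \cdot 34\right)} = 17592 + \sqrt{-6303 + \left(55 + 2040\right)} = 17592 + \sqrt{-6303 + 2095} = 17592 + \sqrt{-4208} = 17592 + 4 i \sqrt{263}$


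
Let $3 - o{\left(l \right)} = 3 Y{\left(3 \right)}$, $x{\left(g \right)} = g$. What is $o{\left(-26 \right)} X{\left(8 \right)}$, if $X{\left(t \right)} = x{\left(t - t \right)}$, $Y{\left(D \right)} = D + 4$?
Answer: $0$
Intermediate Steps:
$Y{\left(D \right)} = 4 + D$
$X{\left(t \right)} = 0$ ($X{\left(t \right)} = t - t = 0$)
$o{\left(l \right)} = -18$ ($o{\left(l \right)} = 3 - 3 \left(4 + 3\right) = 3 - 3 \cdot 7 = 3 - 21 = -18$)
$o{\left(-26 \right)} X{\left(8 \right)} = \left(-18\right) 0 = 0$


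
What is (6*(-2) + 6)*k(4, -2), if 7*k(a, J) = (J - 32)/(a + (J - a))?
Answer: -102/7 ≈ -14.571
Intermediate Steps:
k(a, J) = (-32 + J)/(7*J) (k(a, J) = ((J - 32)/(a + (J - a)))/7 = ((-32 + J)/J)/7 = (-32 + J)/(7*J))
(6*(-2) + 6)*k(4, -2) = (6*(-2) + 6)*((1/7)*(-32 - 2)/(-2)) = (-12 + 6)*((1/7)*(-1/2)*(-34)) = -6*17/7 = -102/7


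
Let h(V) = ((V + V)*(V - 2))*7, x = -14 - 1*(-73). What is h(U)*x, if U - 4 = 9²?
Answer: 5827430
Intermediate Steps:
U = 85 (U = 4 + 9² = 4 + 81 = 85)
x = 59 (x = -14 + 73 = 59)
h(V) = 14*V*(-2 + V) (h(V) = ((2*V)*(-2 + V))*7 = (2*V*(-2 + V))*7 = 14*V*(-2 + V))
h(U)*x = (14*85*(-2 + 85))*59 = (14*85*83)*59 = 98770*59 = 5827430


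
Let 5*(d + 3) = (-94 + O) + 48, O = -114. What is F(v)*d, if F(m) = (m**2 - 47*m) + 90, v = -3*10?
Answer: -84000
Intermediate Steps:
v = -30
d = -35 (d = -3 + ((-94 - 114) + 48)/5 = -3 + (-208 + 48)/5 = -3 + (1/5)*(-160) = -3 - 32 = -35)
F(m) = 90 + m**2 - 47*m
F(v)*d = (90 + (-30)**2 - 47*(-30))*(-35) = (90 + 900 + 1410)*(-35) = 2400*(-35) = -84000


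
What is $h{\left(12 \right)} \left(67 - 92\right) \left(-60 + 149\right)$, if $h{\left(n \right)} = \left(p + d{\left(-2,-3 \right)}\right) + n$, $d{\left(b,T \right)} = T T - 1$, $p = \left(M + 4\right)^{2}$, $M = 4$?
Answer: $-186900$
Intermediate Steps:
$p = 64$ ($p = \left(4 + 4\right)^{2} = 8^{2} = 64$)
$d{\left(b,T \right)} = -1 + T^{2}$ ($d{\left(b,T \right)} = T^{2} - 1 = -1 + T^{2}$)
$h{\left(n \right)} = 72 + n$ ($h{\left(n \right)} = \left(64 - \left(1 - \left(-3\right)^{2}\right)\right) + n = \left(64 + \left(-1 + 9\right)\right) + n = \left(64 + 8\right) + n = 72 + n$)
$h{\left(12 \right)} \left(67 - 92\right) \left(-60 + 149\right) = \left(72 + 12\right) \left(67 - 92\right) \left(-60 + 149\right) = 84 \left(\left(-25\right) 89\right) = 84 \left(-2225\right) = -186900$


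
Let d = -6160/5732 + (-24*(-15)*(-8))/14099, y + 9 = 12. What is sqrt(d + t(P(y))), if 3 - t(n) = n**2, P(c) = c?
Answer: I*sqrt(2971235271868634)/20203867 ≈ 2.698*I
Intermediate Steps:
y = 3 (y = -9 + 12 = 3)
d = -25839500/20203867 (d = -6160*1/5732 + (360*(-8))*(1/14099) = -1540/1433 - 2880*1/14099 = -1540/1433 - 2880/14099 = -25839500/20203867 ≈ -1.2789)
t(n) = 3 - n**2
sqrt(d + t(P(y))) = sqrt(-25839500/20203867 + (3 - 1*3**2)) = sqrt(-25839500/20203867 + (3 - 1*9)) = sqrt(-25839500/20203867 + (3 - 9)) = sqrt(-25839500/20203867 - 6) = sqrt(-147062702/20203867) = I*sqrt(2971235271868634)/20203867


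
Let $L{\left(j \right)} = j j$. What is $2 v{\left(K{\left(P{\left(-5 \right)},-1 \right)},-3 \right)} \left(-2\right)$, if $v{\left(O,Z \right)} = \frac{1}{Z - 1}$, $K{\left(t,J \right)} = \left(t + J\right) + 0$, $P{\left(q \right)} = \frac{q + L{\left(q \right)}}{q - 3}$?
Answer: $1$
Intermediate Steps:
$L{\left(j \right)} = j^{2}$
$P{\left(q \right)} = \frac{q + q^{2}}{-3 + q}$ ($P{\left(q \right)} = \frac{q + q^{2}}{q - 3} = \frac{q + q^{2}}{-3 + q}$)
$K{\left(t,J \right)} = J + t$ ($K{\left(t,J \right)} = \left(J + t\right) + 0 = J + t$)
$v{\left(O,Z \right)} = \frac{1}{-1 + Z}$
$2 v{\left(K{\left(P{\left(-5 \right)},-1 \right)},-3 \right)} \left(-2\right) = \frac{2}{-1 - 3} \left(-2\right) = \frac{2}{-4} \left(-2\right) = 2 \left(- \frac{1}{4}\right) \left(-2\right) = \left(- \frac{1}{2}\right) \left(-2\right) = 1$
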